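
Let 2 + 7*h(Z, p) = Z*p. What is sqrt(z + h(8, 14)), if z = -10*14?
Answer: I*sqrt(6090)/7 ≈ 11.148*I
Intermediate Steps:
h(Z, p) = -2/7 + Z*p/7 (h(Z, p) = -2/7 + (Z*p)/7 = -2/7 + Z*p/7)
z = -140
sqrt(z + h(8, 14)) = sqrt(-140 + (-2/7 + (1/7)*8*14)) = sqrt(-140 + (-2/7 + 16)) = sqrt(-140 + 110/7) = sqrt(-870/7) = I*sqrt(6090)/7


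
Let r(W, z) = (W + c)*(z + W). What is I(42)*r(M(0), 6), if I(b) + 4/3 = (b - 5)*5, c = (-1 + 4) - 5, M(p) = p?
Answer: -2204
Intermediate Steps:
c = -2 (c = 3 - 5 = -2)
r(W, z) = (-2 + W)*(W + z) (r(W, z) = (W - 2)*(z + W) = (-2 + W)*(W + z))
I(b) = -79/3 + 5*b (I(b) = -4/3 + (b - 5)*5 = -4/3 + (-5 + b)*5 = -4/3 + (-25 + 5*b) = -79/3 + 5*b)
I(42)*r(M(0), 6) = (-79/3 + 5*42)*(0² - 2*0 - 2*6 + 0*6) = (-79/3 + 210)*(0 + 0 - 12 + 0) = (551/3)*(-12) = -2204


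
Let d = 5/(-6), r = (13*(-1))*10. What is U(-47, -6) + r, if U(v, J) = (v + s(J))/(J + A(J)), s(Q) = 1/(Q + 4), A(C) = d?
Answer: -5045/41 ≈ -123.05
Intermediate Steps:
r = -130 (r = -13*10 = -130)
d = -5/6 (d = 5*(-1/6) = -5/6 ≈ -0.83333)
A(C) = -5/6
s(Q) = 1/(4 + Q)
U(v, J) = (v + 1/(4 + J))/(-5/6 + J) (U(v, J) = (v + 1/(4 + J))/(J - 5/6) = (v + 1/(4 + J))/(-5/6 + J))
U(-47, -6) + r = 6*(1 - 47*(4 - 6))/((-5 + 6*(-6))*(4 - 6)) - 130 = 6*(1 - 47*(-2))/(-5 - 36*(-2)) - 130 = 6*(-1/2)*(1 + 94)/(-41) - 130 = 6*(-1/41)*(-1/2)*95 - 130 = 285/41 - 130 = -5045/41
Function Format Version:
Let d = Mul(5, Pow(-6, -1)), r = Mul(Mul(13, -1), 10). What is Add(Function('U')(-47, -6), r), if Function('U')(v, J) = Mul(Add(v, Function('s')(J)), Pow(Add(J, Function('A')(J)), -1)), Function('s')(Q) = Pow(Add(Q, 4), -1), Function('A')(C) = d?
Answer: Rational(-5045, 41) ≈ -123.05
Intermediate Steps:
r = -130 (r = Mul(-13, 10) = -130)
d = Rational(-5, 6) (d = Mul(5, Rational(-1, 6)) = Rational(-5, 6) ≈ -0.83333)
Function('A')(C) = Rational(-5, 6)
Function('s')(Q) = Pow(Add(4, Q), -1)
Function('U')(v, J) = Mul(Pow(Add(Rational(-5, 6), J), -1), Add(v, Pow(Add(4, J), -1))) (Function('U')(v, J) = Mul(Add(v, Pow(Add(4, J), -1)), Pow(Add(J, Rational(-5, 6)), -1)) = Mul(Add(v, Pow(Add(4, J), -1)), Pow(Add(Rational(-5, 6), J), -1)) = Mul(Pow(Add(Rational(-5, 6), J), -1), Add(v, Pow(Add(4, J), -1))))
Add(Function('U')(-47, -6), r) = Add(Mul(6, Pow(Add(-5, Mul(6, -6)), -1), Pow(Add(4, -6), -1), Add(1, Mul(-47, Add(4, -6)))), -130) = Add(Mul(6, Pow(Add(-5, -36), -1), Pow(-2, -1), Add(1, Mul(-47, -2))), -130) = Add(Mul(6, Pow(-41, -1), Rational(-1, 2), Add(1, 94)), -130) = Add(Mul(6, Rational(-1, 41), Rational(-1, 2), 95), -130) = Add(Rational(285, 41), -130) = Rational(-5045, 41)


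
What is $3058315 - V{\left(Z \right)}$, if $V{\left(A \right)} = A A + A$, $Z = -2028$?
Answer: $-1052441$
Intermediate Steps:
$V{\left(A \right)} = A + A^{2}$ ($V{\left(A \right)} = A^{2} + A = A + A^{2}$)
$3058315 - V{\left(Z \right)} = 3058315 - - 2028 \left(1 - 2028\right) = 3058315 - \left(-2028\right) \left(-2027\right) = 3058315 - 4110756 = -1052441$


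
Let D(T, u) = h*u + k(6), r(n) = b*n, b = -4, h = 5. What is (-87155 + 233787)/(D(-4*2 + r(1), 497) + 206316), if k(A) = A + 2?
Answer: 146632/208809 ≈ 0.70223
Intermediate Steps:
r(n) = -4*n
k(A) = 2 + A
D(T, u) = 8 + 5*u (D(T, u) = 5*u + (2 + 6) = 5*u + 8 = 8 + 5*u)
(-87155 + 233787)/(D(-4*2 + r(1), 497) + 206316) = (-87155 + 233787)/((8 + 5*497) + 206316) = 146632/((8 + 2485) + 206316) = 146632/(2493 + 206316) = 146632/208809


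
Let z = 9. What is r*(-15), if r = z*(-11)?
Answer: 1485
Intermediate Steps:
r = -99 (r = 9*(-11) = -99)
r*(-15) = -99*(-15) = 1485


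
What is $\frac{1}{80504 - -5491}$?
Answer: $\frac{1}{85995} \approx 1.1629 \cdot 10^{-5}$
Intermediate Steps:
$\frac{1}{80504 - -5491} = \frac{1}{80504 + \left(-114 + 5605\right)} = \frac{1}{80504 + 5491} = \frac{1}{85995}$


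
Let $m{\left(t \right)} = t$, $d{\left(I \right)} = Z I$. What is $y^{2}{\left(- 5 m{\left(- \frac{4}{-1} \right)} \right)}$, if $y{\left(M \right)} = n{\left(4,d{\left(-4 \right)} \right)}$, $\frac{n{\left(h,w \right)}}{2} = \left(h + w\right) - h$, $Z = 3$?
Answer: $576$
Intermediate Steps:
$d{\left(I \right)} = 3 I$
$n{\left(h,w \right)} = 2 w$ ($n{\left(h,w \right)} = 2 \left(\left(h + w\right) - h\right) = 2 w$)
$y{\left(M \right)} = -24$ ($y{\left(M \right)} = 2 \cdot 3 \left(-4\right) = 2 \left(-12\right) = -24$)
$y^{2}{\left(- 5 m{\left(- \frac{4}{-1} \right)} \right)} = \left(-24\right)^{2} = 576$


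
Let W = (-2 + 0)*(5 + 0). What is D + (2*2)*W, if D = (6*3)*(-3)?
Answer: -94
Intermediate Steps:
W = -10 (W = -2*5 = -10)
D = -54 (D = 18*(-3) = -54)
D + (2*2)*W = -54 + (2*2)*(-10) = -54 + 4*(-10) = -54 - 40 = -94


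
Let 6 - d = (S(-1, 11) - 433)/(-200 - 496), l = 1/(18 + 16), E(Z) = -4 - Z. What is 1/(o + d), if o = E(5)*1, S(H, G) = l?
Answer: -7888/28571 ≈ -0.27608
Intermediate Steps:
l = 1/34 ≈ 0.029412
S(H, G) = 1/34
d = 42421/7888 (d = 6 - (1/34 - 433)/(-200 - 496) = 6 - (-14721)/(34*(-696)) = 6 - (-14721)*(-1)/(34*696) = 6 - 1*4907/7888 = 6 - 4907/7888 = 42421/7888 ≈ 5.3779)
o = -9 (o = (-4 - 1*5)*1 = (-4 - 5)*1 = -9*1 = -9)
1/(o + d) = 1/(-9 + 42421/7888) = 1/(-28571/7888) = -7888/28571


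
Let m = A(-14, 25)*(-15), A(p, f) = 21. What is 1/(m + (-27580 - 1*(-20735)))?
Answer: -1/7160 ≈ -0.00013966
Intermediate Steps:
m = -315 (m = 21*(-15) = -315)
1/(m + (-27580 - 1*(-20735))) = 1/(-315 + (-27580 - 1*(-20735))) = 1/(-315 + (-27580 + 20735)) = 1/(-315 - 6845) = 1/(-7160) = -1/7160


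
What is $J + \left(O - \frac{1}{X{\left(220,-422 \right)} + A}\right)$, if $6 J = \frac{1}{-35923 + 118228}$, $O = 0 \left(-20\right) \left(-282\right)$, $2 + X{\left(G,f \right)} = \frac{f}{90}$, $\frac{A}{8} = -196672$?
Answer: $\frac{93024571}{34964260796430} \approx 2.6606 \cdot 10^{-6}$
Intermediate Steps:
$A = -1573376$ ($A = 8 \left(-196672\right) = -1573376$)
$X{\left(G,f \right)} = -2 + \frac{f}{90}$
$O = 0$ ($O = 0 \left(-282\right) = 0$)
$J = \frac{1}{493830}$ ($J = \frac{1}{6 \left(-35923 + 118228\right)} = \frac{1}{6 \cdot 82305} = \frac{1}{6} \cdot \frac{1}{82305} = \frac{1}{493830} \approx 2.025 \cdot 10^{-6}$)
$J + \left(O - \frac{1}{X{\left(220,-422 \right)} + A}\right) = \frac{1}{493830} + \left(0 - \frac{1}{\left(-2 + \frac{1}{90} \left(-422\right)\right) - 1573376}\right) = \frac{1}{493830} + \left(0 - \frac{1}{\left(-2 - \frac{211}{45}\right) - 1573376}\right) = \frac{1}{493830} + \left(0 - \frac{1}{- \frac{301}{45} - 1573376}\right) = \frac{1}{493830} + \left(0 - \frac{1}{- \frac{70802221}{45}}\right) = \frac{1}{493830} + \left(0 - - \frac{45}{70802221}\right) = \frac{1}{493830} + \left(0 + \frac{45}{70802221}\right) = \frac{1}{493830} + \frac{45}{70802221} = \frac{93024571}{34964260796430}$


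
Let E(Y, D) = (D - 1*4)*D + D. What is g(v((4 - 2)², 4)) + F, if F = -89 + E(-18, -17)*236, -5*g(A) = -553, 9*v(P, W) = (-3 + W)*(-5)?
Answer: 401308/5 ≈ 80262.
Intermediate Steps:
v(P, W) = 5/3 - 5*W/9 (v(P, W) = ((-3 + W)*(-5))/9 = (15 - 5*W)/9 = 5/3 - 5*W/9)
g(A) = 553/5 (g(A) = -⅕*(-553) = 553/5)
E(Y, D) = D + D*(-4 + D) (E(Y, D) = (D - 4)*D + D = (-4 + D)*D + D = D*(-4 + D) + D = D + D*(-4 + D))
F = 80151 (F = -89 - 17*(-3 - 17)*236 = -89 - 17*(-20)*236 = -89 + 340*236 = -89 + 80240 = 80151)
g(v((4 - 2)², 4)) + F = 553/5 + 80151 = 401308/5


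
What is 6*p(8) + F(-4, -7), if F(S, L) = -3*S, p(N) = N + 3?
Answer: 78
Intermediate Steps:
p(N) = 3 + N
6*p(8) + F(-4, -7) = 6*(3 + 8) - 3*(-4) = 6*11 + 12 = 66 + 12 = 78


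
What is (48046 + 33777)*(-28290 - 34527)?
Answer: -5139875391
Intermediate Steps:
(48046 + 33777)*(-28290 - 34527) = 81823*(-62817) = -5139875391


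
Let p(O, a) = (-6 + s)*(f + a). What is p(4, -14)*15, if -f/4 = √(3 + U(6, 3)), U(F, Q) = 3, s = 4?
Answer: 420 + 120*√6 ≈ 713.94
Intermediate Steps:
f = -4*√6 (f = -4*√(3 + 3) = -4*√6 ≈ -9.7980)
p(O, a) = -2*a + 8*√6 (p(O, a) = (-6 + 4)*(-4*√6 + a) = -2*(a - 4*√6) = -2*a + 8*√6)
p(4, -14)*15 = (-2*(-14) + 8*√6)*15 = (28 + 8*√6)*15 = 420 + 120*√6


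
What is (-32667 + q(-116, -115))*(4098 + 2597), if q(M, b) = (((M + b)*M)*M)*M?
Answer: 2413777198755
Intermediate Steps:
q(M, b) = M³*(M + b) (q(M, b) = ((M*(M + b))*M)*M = (M²*(M + b))*M = M³*(M + b))
(-32667 + q(-116, -115))*(4098 + 2597) = (-32667 + (-116)³*(-116 - 115))*(4098 + 2597) = (-32667 - 1560896*(-231))*6695 = (-32667 + 360566976)*6695 = 360534309*6695 = 2413777198755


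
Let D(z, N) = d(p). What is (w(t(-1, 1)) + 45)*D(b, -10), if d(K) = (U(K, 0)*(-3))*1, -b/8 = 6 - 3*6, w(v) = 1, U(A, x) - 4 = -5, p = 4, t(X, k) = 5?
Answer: 138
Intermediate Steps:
U(A, x) = -1 (U(A, x) = 4 - 5 = -1)
b = 96 (b = -8*(6 - 3*6) = -8*(6 - 18) = -8*(-12) = 96)
d(K) = 3 (d(K) = -1*(-3)*1 = 3*1 = 3)
D(z, N) = 3
(w(t(-1, 1)) + 45)*D(b, -10) = (1 + 45)*3 = 46*3 = 138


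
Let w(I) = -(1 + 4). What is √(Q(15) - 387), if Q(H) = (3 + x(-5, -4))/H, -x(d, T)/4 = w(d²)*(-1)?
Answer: I*√87330/15 ≈ 19.701*I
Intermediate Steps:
w(I) = -5 (w(I) = -1*5 = -5)
x(d, T) = -20 (x(d, T) = -(-20)*(-1) = -4*5 = -20)
Q(H) = -17/H (Q(H) = (3 - 20)/H = -17/H)
√(Q(15) - 387) = √(-17/15 - 387) = √(-5822/15) = I*√87330/15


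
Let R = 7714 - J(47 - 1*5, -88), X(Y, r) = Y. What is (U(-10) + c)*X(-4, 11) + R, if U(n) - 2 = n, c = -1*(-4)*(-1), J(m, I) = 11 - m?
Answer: 7793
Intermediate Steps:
c = -4 (c = 4*(-1) = -4)
U(n) = 2 + n
R = 7745 (R = 7714 - (11 - (47 - 1*5)) = 7714 - (11 - (47 - 5)) = 7714 - (11 - 1*42) = 7714 - (11 - 42) = 7714 - 1*(-31) = 7714 + 31 = 7745)
(U(-10) + c)*X(-4, 11) + R = ((2 - 10) - 4)*(-4) + 7745 = (-8 - 4)*(-4) + 7745 = -12*(-4) + 7745 = 48 + 7745 = 7793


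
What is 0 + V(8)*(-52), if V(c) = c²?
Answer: -3328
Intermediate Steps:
0 + V(8)*(-52) = 0 + 8²*(-52) = 0 + 64*(-52) = 0 - 3328 = -3328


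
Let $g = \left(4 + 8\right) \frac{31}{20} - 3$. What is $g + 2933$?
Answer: $\frac{14743}{5} \approx 2948.6$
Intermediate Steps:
$g = \frac{78}{5}$ ($g = 12 \cdot 31 \cdot \frac{1}{20} - 3 = 12 \cdot \frac{31}{20} - 3 = \frac{93}{5} - 3 = \frac{78}{5} \approx 15.6$)
$g + 2933 = \frac{78}{5} + 2933 = \frac{14743}{5}$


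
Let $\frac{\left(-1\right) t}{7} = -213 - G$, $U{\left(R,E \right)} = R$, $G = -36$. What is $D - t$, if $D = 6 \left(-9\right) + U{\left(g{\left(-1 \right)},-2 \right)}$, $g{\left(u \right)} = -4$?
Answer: $-1297$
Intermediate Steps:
$D = -58$ ($D = 6 \left(-9\right) - 4 = -54 - 4 = -58$)
$t = 1239$ ($t = - 7 \left(-213 - -36\right) = - 7 \left(-213 + 36\right) = \left(-7\right) \left(-177\right) = 1239$)
$D - t = -58 - 1239 = -1297$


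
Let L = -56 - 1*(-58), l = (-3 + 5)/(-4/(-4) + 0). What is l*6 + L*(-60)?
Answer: -108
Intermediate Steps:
l = 2 (l = 2/(-4*(-¼) + 0) = 2/(1 + 0) = 2/1 = 2*1 = 2)
L = 2 (L = -56 + 58 = 2)
l*6 + L*(-60) = 2*6 + 2*(-60) = 12 - 120 = -108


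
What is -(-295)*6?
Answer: 1770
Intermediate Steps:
-(-295)*6 = -59*(-30) = 1770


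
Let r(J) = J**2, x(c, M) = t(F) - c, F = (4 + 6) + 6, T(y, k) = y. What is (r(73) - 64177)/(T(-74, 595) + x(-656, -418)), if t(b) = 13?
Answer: -58848/595 ≈ -98.904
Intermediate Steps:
F = 16 (F = 10 + 6 = 16)
x(c, M) = 13 - c
(r(73) - 64177)/(T(-74, 595) + x(-656, -418)) = (73**2 - 64177)/(-74 + (13 - 1*(-656))) = (5329 - 64177)/(-74 + (13 + 656)) = -58848/(-74 + 669) = -58848/595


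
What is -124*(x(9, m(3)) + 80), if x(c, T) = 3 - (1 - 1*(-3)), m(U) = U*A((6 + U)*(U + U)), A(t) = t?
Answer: -9796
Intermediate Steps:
m(U) = 2*U²*(6 + U) (m(U) = U*((6 + U)*(U + U)) = U*((6 + U)*(2*U)) = U*(2*U*(6 + U)) = 2*U²*(6 + U))
x(c, T) = -1 (x(c, T) = 3 - (1 + 3) = 3 - 1*4 = 3 - 4 = -1)
-124*(x(9, m(3)) + 80) = -124*(-1 + 80) = -124*79 = -9796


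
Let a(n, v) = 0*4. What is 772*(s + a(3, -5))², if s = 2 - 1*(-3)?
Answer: 19300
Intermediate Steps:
a(n, v) = 0
s = 5 (s = 2 + 3 = 5)
772*(s + a(3, -5))² = 772*(5 + 0)² = 772*5² = 772*25 = 19300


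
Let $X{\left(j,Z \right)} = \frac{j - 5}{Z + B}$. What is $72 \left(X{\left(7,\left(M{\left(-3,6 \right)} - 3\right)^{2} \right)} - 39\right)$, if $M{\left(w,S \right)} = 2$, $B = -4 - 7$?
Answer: $- \frac{14112}{5} \approx -2822.4$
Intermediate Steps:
$B = -11$ ($B = -4 - 7 = -11$)
$X{\left(j,Z \right)} = \frac{-5 + j}{-11 + Z}$ ($X{\left(j,Z \right)} = \frac{j - 5}{Z - 11} = \frac{-5 + j}{-11 + Z}$)
$72 \left(X{\left(7,\left(M{\left(-3,6 \right)} - 3\right)^{2} \right)} - 39\right) = 72 \left(\frac{-5 + 7}{-11 + \left(2 - 3\right)^{2}} - 39\right) = 72 \left(\frac{1}{-11 + \left(-1\right)^{2}} \cdot 2 - 39\right) = 72 \left(\frac{1}{-11 + 1} \cdot 2 - 39\right) = 72 \left(\frac{1}{-10} \cdot 2 - 39\right) = 72 \left(\left(- \frac{1}{10}\right) 2 - 39\right) = 72 \left(- \frac{1}{5} - 39\right) = 72 \left(- \frac{196}{5}\right) = - \frac{14112}{5}$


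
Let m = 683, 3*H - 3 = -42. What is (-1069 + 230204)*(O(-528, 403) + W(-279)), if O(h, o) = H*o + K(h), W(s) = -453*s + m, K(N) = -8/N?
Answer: 1842439477345/66 ≈ 2.7916e+10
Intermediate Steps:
H = -13 (H = 1 + (⅓)*(-42) = 1 - 14 = -13)
W(s) = 683 - 453*s (W(s) = -453*s + 683 = 683 - 453*s)
O(h, o) = -13*o - 8/h
(-1069 + 230204)*(O(-528, 403) + W(-279)) = (-1069 + 230204)*((-13*403 - 8/(-528)) + (683 - 453*(-279))) = 229135*((-5239 - 8*(-1/528)) + (683 + 126387)) = 229135*((-5239 + 1/66) + 127070) = 229135*(-345773/66 + 127070) = 229135*(8040847/66) = 1842439477345/66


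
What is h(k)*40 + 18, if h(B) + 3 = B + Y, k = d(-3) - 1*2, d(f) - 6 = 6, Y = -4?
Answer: 138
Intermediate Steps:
d(f) = 12 (d(f) = 6 + 6 = 12)
k = 10 (k = 12 - 1*2 = 12 - 2 = 10)
h(B) = -7 + B (h(B) = -3 + (B - 4) = -3 + (-4 + B) = -7 + B)
h(k)*40 + 18 = (-7 + 10)*40 + 18 = 3*40 + 18 = 120 + 18 = 138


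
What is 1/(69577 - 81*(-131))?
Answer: 1/80188 ≈ 1.2471e-5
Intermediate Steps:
1/(69577 - 81*(-131)) = 1/(69577 + 10611) = 1/80188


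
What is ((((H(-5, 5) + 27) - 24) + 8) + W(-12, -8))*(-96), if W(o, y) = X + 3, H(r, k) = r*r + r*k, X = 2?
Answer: -1536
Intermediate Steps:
H(r, k) = r² + k*r
W(o, y) = 5 (W(o, y) = 2 + 3 = 5)
((((H(-5, 5) + 27) - 24) + 8) + W(-12, -8))*(-96) = ((((-5*(5 - 5) + 27) - 24) + 8) + 5)*(-96) = ((((-5*0 + 27) - 24) + 8) + 5)*(-96) = ((((0 + 27) - 24) + 8) + 5)*(-96) = (((27 - 24) + 8) + 5)*(-96) = ((3 + 8) + 5)*(-96) = (11 + 5)*(-96) = 16*(-96) = -1536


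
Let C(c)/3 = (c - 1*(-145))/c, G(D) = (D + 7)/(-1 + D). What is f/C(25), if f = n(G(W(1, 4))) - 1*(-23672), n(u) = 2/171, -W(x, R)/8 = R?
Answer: 10119785/8721 ≈ 1160.4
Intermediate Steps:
W(x, R) = -8*R
G(D) = (7 + D)/(-1 + D)
n(u) = 2/171 (n(u) = 2*(1/171) = 2/171)
C(c) = 3*(145 + c)/c (C(c) = 3*((c - 1*(-145))/c) = 3*((c + 145)/c) = 3*((145 + c)/c) = 3*(145 + c)/c)
f = 4047914/171 (f = 2/171 - 1*(-23672) = 2/171 + 23672 = 4047914/171 ≈ 23672.)
f/C(25) = 4047914/(171*(3 + 435/25)) = 4047914/(171*(3 + 435*(1/25))) = 4047914/(171*(3 + 87/5)) = 4047914/(171*(102/5)) = (4047914/171)*(5/102) = 10119785/8721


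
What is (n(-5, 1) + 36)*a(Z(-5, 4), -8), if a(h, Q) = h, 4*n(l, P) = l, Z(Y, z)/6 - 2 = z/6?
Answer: 556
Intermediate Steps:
Z(Y, z) = 12 + z (Z(Y, z) = 12 + 6*(z/6) = 12 + z)
n(l, P) = l/4
(n(-5, 1) + 36)*a(Z(-5, 4), -8) = ((¼)*(-5) + 36)*(12 + 4) = (-5/4 + 36)*16 = (139/4)*16 = 556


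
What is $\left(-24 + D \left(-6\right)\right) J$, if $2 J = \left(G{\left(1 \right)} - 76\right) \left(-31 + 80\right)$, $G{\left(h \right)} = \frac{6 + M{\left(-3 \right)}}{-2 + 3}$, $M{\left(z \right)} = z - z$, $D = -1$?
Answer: $30870$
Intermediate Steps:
$M{\left(z \right)} = 0$
$G{\left(h \right)} = 6$ ($G{\left(h \right)} = \frac{6 + 0}{-2 + 3} = \frac{6}{1} = 6 \cdot 1 = 6$)
$J = -1715$ ($J = \frac{\left(6 - 76\right) \left(-31 + 80\right)}{2} = \frac{\left(-70\right) 49}{2} = \frac{1}{2} \left(-3430\right) = -1715$)
$\left(-24 + D \left(-6\right)\right) J = \left(-24 - -6\right) \left(-1715\right) = \left(-24 + 6\right) \left(-1715\right) = \left(-18\right) \left(-1715\right) = 30870$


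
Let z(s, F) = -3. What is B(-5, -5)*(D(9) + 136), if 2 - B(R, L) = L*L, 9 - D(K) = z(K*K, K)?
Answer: -3404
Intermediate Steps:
D(K) = 12 (D(K) = 9 - 1*(-3) = 9 + 3 = 12)
B(R, L) = 2 - L² (B(R, L) = 2 - L*L = 2 - L²)
B(-5, -5)*(D(9) + 136) = (2 - 1*(-5)²)*(12 + 136) = (2 - 1*25)*148 = (2 - 25)*148 = -23*148 = -3404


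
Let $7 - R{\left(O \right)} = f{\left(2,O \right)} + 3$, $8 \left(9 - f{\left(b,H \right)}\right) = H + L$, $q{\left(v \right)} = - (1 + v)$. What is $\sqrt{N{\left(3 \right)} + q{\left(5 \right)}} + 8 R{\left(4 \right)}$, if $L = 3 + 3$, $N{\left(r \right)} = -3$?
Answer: $-30 + 3 i \approx -30.0 + 3.0 i$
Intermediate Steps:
$L = 6$
$q{\left(v \right)} = -1 - v$
$f{\left(b,H \right)} = \frac{33}{4} - \frac{H}{8}$ ($f{\left(b,H \right)} = 9 - \frac{H + 6}{8} = 9 - \frac{6 + H}{8} = 9 - \left(\frac{3}{4} + \frac{H}{8}\right) = \frac{33}{4} - \frac{H}{8}$)
$R{\left(O \right)} = - \frac{17}{4} + \frac{O}{8}$ ($R{\left(O \right)} = 7 - \left(\left(\frac{33}{4} - \frac{O}{8}\right) + 3\right) = 7 - \left(\frac{45}{4} - \frac{O}{8}\right) = 7 + \left(- \frac{45}{4} + \frac{O}{8}\right) = - \frac{17}{4} + \frac{O}{8}$)
$\sqrt{N{\left(3 \right)} + q{\left(5 \right)}} + 8 R{\left(4 \right)} = \sqrt{-3 - 6} + 8 \left(- \frac{17}{4} + \frac{1}{8} \cdot 4\right) = \sqrt{-3 - 6} + 8 \left(- \frac{17}{4} + \frac{1}{2}\right) = \sqrt{-3 - 6} + 8 \left(- \frac{15}{4}\right) = \sqrt{-9} - 30 = 3 i - 30 = -30 + 3 i$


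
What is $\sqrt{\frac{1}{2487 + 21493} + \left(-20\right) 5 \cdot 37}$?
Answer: $\frac{i \sqrt{531912364005}}{11990} \approx 60.828 i$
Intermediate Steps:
$\sqrt{\frac{1}{2487 + 21493} + \left(-20\right) 5 \cdot 37} = \sqrt{\frac{1}{23980} - 3700} = \sqrt{- \frac{88725999}{23980}} = \frac{i \sqrt{531912364005}}{11990}$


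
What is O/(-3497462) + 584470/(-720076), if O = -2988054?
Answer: 26866089241/629609611778 ≈ 0.042671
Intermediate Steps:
O/(-3497462) + 584470/(-720076) = -2988054/(-3497462) + 584470/(-720076) = -2988054*(-1/3497462) + 584470*(-1/720076) = 1494027/1748731 - 292235/360038 = 26866089241/629609611778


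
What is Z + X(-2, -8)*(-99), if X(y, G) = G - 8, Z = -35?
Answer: 1549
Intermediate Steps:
X(y, G) = -8 + G
Z + X(-2, -8)*(-99) = -35 + (-8 - 8)*(-99) = -35 - 16*(-99) = -35 + 1584 = 1549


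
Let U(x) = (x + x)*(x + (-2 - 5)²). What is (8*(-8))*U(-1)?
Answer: 6144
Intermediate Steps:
U(x) = 2*x*(49 + x) (U(x) = (2*x)*(x + (-7)²) = (2*x)*(x + 49) = (2*x)*(49 + x) = 2*x*(49 + x))
(8*(-8))*U(-1) = (8*(-8))*(2*(-1)*(49 - 1)) = -128*(-1)*48 = -64*(-96) = 6144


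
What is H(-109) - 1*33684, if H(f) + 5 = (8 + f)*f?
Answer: -22680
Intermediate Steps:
H(f) = -5 + f*(8 + f) (H(f) = -5 + (8 + f)*f = -5 + f*(8 + f))
H(-109) - 1*33684 = (-5 + (-109)² + 8*(-109)) - 1*33684 = (-5 + 11881 - 872) - 33684 = 11004 - 33684 = -22680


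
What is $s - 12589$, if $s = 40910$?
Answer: $28321$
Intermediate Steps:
$s - 12589 = 40910 - 12589 = 28321$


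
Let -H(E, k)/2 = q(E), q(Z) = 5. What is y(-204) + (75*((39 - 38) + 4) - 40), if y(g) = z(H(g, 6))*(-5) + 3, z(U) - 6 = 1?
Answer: 303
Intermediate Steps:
H(E, k) = -10 (H(E, k) = -2*5 = -10)
z(U) = 7 (z(U) = 6 + 1 = 7)
y(g) = -32 (y(g) = 7*(-5) + 3 = -35 + 3 = -32)
y(-204) + (75*((39 - 38) + 4) - 40) = -32 + (75*((39 - 38) + 4) - 40) = -32 + (75*(1 + 4) - 40) = -32 + (75*5 - 40) = -32 + (375 - 40) = -32 + 335 = 303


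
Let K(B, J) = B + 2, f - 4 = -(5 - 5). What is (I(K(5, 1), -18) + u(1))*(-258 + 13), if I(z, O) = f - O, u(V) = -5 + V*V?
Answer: -4410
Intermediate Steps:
f = 4 (f = 4 - (5 - 5) = 4 - 1*0 = 4 + 0 = 4)
K(B, J) = 2 + B
u(V) = -5 + V²
I(z, O) = 4 - O
(I(K(5, 1), -18) + u(1))*(-258 + 13) = ((4 - 1*(-18)) + (-5 + 1²))*(-258 + 13) = ((4 + 18) + (-5 + 1))*(-245) = (22 - 4)*(-245) = 18*(-245) = -4410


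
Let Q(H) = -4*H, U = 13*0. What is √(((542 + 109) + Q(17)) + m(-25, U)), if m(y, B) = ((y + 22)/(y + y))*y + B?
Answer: √2326/2 ≈ 24.114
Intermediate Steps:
U = 0
m(y, B) = 11 + B + y/2 (m(y, B) = ((22 + y)/((2*y)))*y + B = ((22 + y)*(1/(2*y)))*y + B = ((22 + y)/(2*y))*y + B = (11 + y/2) + B = 11 + B + y/2)
√(((542 + 109) + Q(17)) + m(-25, U)) = √(((542 + 109) - 4*17) + (11 + 0 + (½)*(-25))) = √((651 - 68) + (11 + 0 - 25/2)) = √(583 - 3/2) = √(1163/2) = √2326/2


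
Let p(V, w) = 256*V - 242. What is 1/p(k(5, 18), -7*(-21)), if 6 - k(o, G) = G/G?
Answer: 1/1038 ≈ 0.00096339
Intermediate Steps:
k(o, G) = 5 (k(o, G) = 6 - G/G = 6 - 1*1 = 6 - 1 = 5)
p(V, w) = -242 + 256*V
1/p(k(5, 18), -7*(-21)) = 1/(-242 + 256*5) = 1/(-242 + 1280) = 1/1038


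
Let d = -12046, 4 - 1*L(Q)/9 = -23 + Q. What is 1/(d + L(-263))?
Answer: -1/9436 ≈ -0.00010598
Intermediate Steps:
L(Q) = 243 - 9*Q (L(Q) = 36 - 9*(-23 + Q) = 36 + (207 - 9*Q) = 243 - 9*Q)
1/(d + L(-263)) = 1/(-12046 + (243 - 9*(-263))) = 1/(-12046 + (243 + 2367)) = 1/(-12046 + 2610) = 1/(-9436) = -1/9436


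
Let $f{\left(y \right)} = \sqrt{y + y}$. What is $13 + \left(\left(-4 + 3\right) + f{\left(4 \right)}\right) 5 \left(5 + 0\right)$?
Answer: $-12 + 50 \sqrt{2} \approx 58.711$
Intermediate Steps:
$f{\left(y \right)} = \sqrt{2} \sqrt{y}$ ($f{\left(y \right)} = \sqrt{2 y} = \sqrt{2} \sqrt{y}$)
$13 + \left(\left(-4 + 3\right) + f{\left(4 \right)}\right) 5 \left(5 + 0\right) = 13 + \left(\left(-4 + 3\right) + \sqrt{2} \sqrt{4}\right) 5 \left(5 + 0\right) = 13 + \left(-1 + \sqrt{2} \cdot 2\right) 5 \cdot 5 = 13 + \left(-1 + 2 \sqrt{2}\right) 25 = 13 - \left(25 - 50 \sqrt{2}\right) = -12 + 50 \sqrt{2}$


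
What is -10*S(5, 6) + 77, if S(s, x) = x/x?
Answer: 67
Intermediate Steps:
S(s, x) = 1
-10*S(5, 6) + 77 = -10*1 + 77 = -10 + 77 = 67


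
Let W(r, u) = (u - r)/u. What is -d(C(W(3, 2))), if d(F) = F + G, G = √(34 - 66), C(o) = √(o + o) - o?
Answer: -½ - I - 4*I*√2 ≈ -0.5 - 6.6569*I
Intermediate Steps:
W(r, u) = (u - r)/u
C(o) = -o + √2*√o (C(o) = √(2*o) - o = √2*√o - o = -o + √2*√o)
G = 4*I*√2 (G = √(-32) = 4*I*√2 ≈ 5.6569*I)
d(F) = F + 4*I*√2
-d(C(W(3, 2))) = -((-(2 - 1*3)/2 + √2*√((2 - 1*3)/2)) + 4*I*√2) = -((-(2 - 3)/2 + √2*√((2 - 3)/2)) + 4*I*√2) = -((-(-1)/2 + √2*√((½)*(-1))) + 4*I*√2) = -((-1*(-½) + √2*√(-½)) + 4*I*√2) = -((½ + √2*(I*√2/2)) + 4*I*√2) = -((½ + I) + 4*I*√2) = -(½ + I + 4*I*√2) = -½ - I - 4*I*√2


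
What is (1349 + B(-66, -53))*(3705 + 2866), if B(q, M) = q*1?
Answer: 8430593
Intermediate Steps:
B(q, M) = q
(1349 + B(-66, -53))*(3705 + 2866) = (1349 - 66)*(3705 + 2866) = 1283*6571 = 8430593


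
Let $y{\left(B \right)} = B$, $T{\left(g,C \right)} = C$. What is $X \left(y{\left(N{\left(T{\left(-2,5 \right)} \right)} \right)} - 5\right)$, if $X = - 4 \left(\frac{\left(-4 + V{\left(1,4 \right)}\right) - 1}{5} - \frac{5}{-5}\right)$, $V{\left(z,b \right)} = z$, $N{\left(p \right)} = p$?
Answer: $0$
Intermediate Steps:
$X = - \frac{4}{5}$ ($X = - 4 \left(\frac{\left(-4 + 1\right) - 1}{5} - \frac{5}{-5}\right) = - 4 \left(\left(-3 - 1\right) \frac{1}{5} - -1\right) = - 4 \left(\left(-4\right) \frac{1}{5} + 1\right) = - 4 \left(- \frac{4}{5} + 1\right) = \left(-4\right) \frac{1}{5} = - \frac{4}{5} \approx -0.8$)
$X \left(y{\left(N{\left(T{\left(-2,5 \right)} \right)} \right)} - 5\right) = - \frac{4 \left(5 - 5\right)}{5} = \left(- \frac{4}{5}\right) 0 = 0$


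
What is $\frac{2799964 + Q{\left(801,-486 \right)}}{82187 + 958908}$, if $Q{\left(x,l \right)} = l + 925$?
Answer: $\frac{2800403}{1041095} \approx 2.6899$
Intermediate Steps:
$Q{\left(x,l \right)} = 925 + l$
$\frac{2799964 + Q{\left(801,-486 \right)}}{82187 + 958908} = \frac{2799964 + \left(925 - 486\right)}{82187 + 958908} = \frac{2799964 + 439}{1041095} = 2800403 \cdot \frac{1}{1041095} = \frac{2800403}{1041095}$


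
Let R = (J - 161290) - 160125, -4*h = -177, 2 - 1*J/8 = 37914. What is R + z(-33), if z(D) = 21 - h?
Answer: -2498937/4 ≈ -6.2473e+5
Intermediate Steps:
J = -303296 (J = 16 - 8*37914 = 16 - 303312 = -303296)
h = 177/4 (h = -¼*(-177) = 177/4 ≈ 44.250)
R = -624711 (R = (-303296 - 161290) - 160125 = -464586 - 160125 = -624711)
z(D) = -93/4 (z(D) = 21 - 1*177/4 = 21 - 177/4 = -93/4)
R + z(-33) = -624711 - 93/4 = -2498937/4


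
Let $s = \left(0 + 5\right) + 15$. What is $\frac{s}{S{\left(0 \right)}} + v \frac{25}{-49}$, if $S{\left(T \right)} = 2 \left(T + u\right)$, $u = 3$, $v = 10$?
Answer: $- \frac{260}{147} \approx -1.7687$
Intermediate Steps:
$S{\left(T \right)} = 6 + 2 T$ ($S{\left(T \right)} = 2 \left(T + 3\right) = 2 \left(3 + T\right) = 6 + 2 T$)
$s = 20$ ($s = 5 + 15 = 20$)
$\frac{s}{S{\left(0 \right)}} + v \frac{25}{-49} = \frac{20}{6 + 2 \cdot 0} + 10 \frac{25}{-49} = \frac{20}{6 + 0} + 10 \cdot 25 \left(- \frac{1}{49}\right) = \frac{20}{6} + 10 \left(- \frac{25}{49}\right) = 20 \cdot \frac{1}{6} - \frac{250}{49} = \frac{10}{3} - \frac{250}{49} = - \frac{260}{147}$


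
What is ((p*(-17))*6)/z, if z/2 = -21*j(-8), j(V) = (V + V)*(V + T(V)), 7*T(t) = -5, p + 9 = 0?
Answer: -153/976 ≈ -0.15676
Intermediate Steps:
p = -9 (p = -9 + 0 = -9)
T(t) = -5/7 (T(t) = (1/7)*(-5) = -5/7)
j(V) = 2*V*(-5/7 + V) (j(V) = (V + V)*(V - 5/7) = (2*V)*(-5/7 + V) = 2*V*(-5/7 + V))
z = -5856 (z = 2*(-6*(-8)*(-5 + 7*(-8))) = 2*(-6*(-8)*(-5 - 56)) = 2*(-6*(-8)*(-61)) = 2*(-21*976/7) = 2*(-2928) = -5856)
((p*(-17))*6)/z = (-9*(-17)*6)/(-5856) = (153*6)*(-1/5856) = 918*(-1/5856) = -153/976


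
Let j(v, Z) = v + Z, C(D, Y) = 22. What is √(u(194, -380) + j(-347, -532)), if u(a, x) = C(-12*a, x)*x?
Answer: I*√9239 ≈ 96.12*I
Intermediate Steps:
j(v, Z) = Z + v
u(a, x) = 22*x
√(u(194, -380) + j(-347, -532)) = √(22*(-380) + (-532 - 347)) = √(-8360 - 879) = √(-9239) = I*√9239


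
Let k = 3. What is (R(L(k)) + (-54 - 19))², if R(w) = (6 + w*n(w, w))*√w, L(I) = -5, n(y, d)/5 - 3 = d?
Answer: (73 - 56*I*√5)² ≈ -10351.0 - 18282.0*I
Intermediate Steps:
n(y, d) = 15 + 5*d
R(w) = √w*(6 + w*(15 + 5*w)) (R(w) = (6 + w*(15 + 5*w))*√w = √w*(6 + w*(15 + 5*w)))
(R(L(k)) + (-54 - 19))² = (√(-5)*(6 + 5*(-5)*(3 - 5)) + (-54 - 19))² = ((I*√5)*(6 + 5*(-5)*(-2)) - 73)² = ((I*√5)*(6 + 50) - 73)² = ((I*√5)*56 - 73)² = (56*I*√5 - 73)² = (-73 + 56*I*√5)²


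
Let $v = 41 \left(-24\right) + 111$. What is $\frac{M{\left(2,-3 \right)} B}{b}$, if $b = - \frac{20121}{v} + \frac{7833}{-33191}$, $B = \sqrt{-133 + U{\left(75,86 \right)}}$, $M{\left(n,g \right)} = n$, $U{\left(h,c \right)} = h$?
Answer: $\frac{9658581 i \sqrt{58}}{110166317} \approx 0.6677 i$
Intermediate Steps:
$v = -873$ ($v = -984 + 111 = -873$)
$B = i \sqrt{58}$ ($B = \sqrt{-133 + 75} = \sqrt{-58} = i \sqrt{58} \approx 7.6158 i$)
$b = \frac{220332634}{9658581}$ ($b = - \frac{20121}{-873} + \frac{7833}{-33191} = \left(-20121\right) \left(- \frac{1}{873}\right) + 7833 \left(- \frac{1}{33191}\right) = \frac{6707}{291} - \frac{7833}{33191} = \frac{220332634}{9658581} \approx 22.812$)
$\frac{M{\left(2,-3 \right)} B}{b} = \frac{2 i \sqrt{58}}{\frac{220332634}{9658581}} = 2 i \sqrt{58} \cdot \frac{9658581}{220332634} = \frac{9658581 i \sqrt{58}}{110166317}$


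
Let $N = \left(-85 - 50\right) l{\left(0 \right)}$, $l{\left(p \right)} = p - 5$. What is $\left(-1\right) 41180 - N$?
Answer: $-41855$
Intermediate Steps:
$l{\left(p \right)} = -5 + p$ ($l{\left(p \right)} = p - 5 = -5 + p$)
$N = 675$ ($N = \left(-85 - 50\right) \left(-5 + 0\right) = \left(-135\right) \left(-5\right) = 675$)
$\left(-1\right) 41180 - N = \left(-1\right) 41180 - 675 = -41180 - 675 = -41855$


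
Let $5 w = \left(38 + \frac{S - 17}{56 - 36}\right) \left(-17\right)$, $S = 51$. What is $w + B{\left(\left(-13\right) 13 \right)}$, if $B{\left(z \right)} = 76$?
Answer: $- \frac{2949}{50} \approx -58.98$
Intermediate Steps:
$w = - \frac{6749}{50}$ ($w = \frac{\left(38 + \frac{51 - 17}{56 - 36}\right) \left(-17\right)}{5} = \frac{\left(38 + \frac{34}{20}\right) \left(-17\right)}{5} = \frac{\left(38 + 34 \cdot \frac{1}{20}\right) \left(-17\right)}{5} = \frac{\left(38 + \frac{17}{10}\right) \left(-17\right)}{5} = \frac{\frac{397}{10} \left(-17\right)}{5} = \frac{1}{5} \left(- \frac{6749}{10}\right) = - \frac{6749}{50} \approx -134.98$)
$w + B{\left(\left(-13\right) 13 \right)} = - \frac{6749}{50} + 76 = - \frac{2949}{50}$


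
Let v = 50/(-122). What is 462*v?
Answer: -11550/61 ≈ -189.34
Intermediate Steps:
v = -25/61 (v = 50*(-1/122) = -25/61 ≈ -0.40984)
462*v = 462*(-25/61) = -11550/61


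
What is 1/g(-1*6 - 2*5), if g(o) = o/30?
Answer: -15/8 ≈ -1.8750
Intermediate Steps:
g(o) = o/30 (g(o) = o*(1/30) = o/30)
1/g(-1*6 - 2*5) = 1/((-1*6 - 2*5)/30) = 1/((-6 - 10)/30) = 1/((1/30)*(-16)) = 1/(-8/15) = -15/8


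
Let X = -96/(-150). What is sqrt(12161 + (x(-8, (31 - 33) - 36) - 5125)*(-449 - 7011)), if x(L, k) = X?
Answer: sqrt(955997165)/5 ≈ 6183.8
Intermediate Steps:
X = 16/25 (X = -96*(-1/150) = 16/25 ≈ 0.64000)
x(L, k) = 16/25
sqrt(12161 + (x(-8, (31 - 33) - 36) - 5125)*(-449 - 7011)) = sqrt(12161 + (16/25 - 5125)*(-449 - 7011)) = sqrt(12161 - 128109/25*(-7460)) = sqrt(12161 + 191138628/5) = sqrt(191199433/5) = sqrt(955997165)/5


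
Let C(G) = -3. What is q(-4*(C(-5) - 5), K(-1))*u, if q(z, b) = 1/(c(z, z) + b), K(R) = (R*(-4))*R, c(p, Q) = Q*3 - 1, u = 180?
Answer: 180/91 ≈ 1.9780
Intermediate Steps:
c(p, Q) = -1 + 3*Q (c(p, Q) = 3*Q - 1 = -1 + 3*Q)
K(R) = -4*R² (K(R) = (-4*R)*R = -4*R²)
q(z, b) = 1/(-1 + b + 3*z) (q(z, b) = 1/((-1 + 3*z) + b) = 1/(-1 + b + 3*z))
q(-4*(C(-5) - 5), K(-1))*u = 180/(-1 - 4*(-1)² + 3*(-4*(-3 - 5))) = 180/(-1 - 4*1 + 3*(-4*(-8))) = 180/(-1 - 4 + 3*32) = 180/(-1 - 4 + 96) = 180/91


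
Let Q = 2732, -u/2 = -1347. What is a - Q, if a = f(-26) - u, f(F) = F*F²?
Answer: -23002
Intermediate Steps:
f(F) = F³
u = 2694 (u = -2*(-1347) = 2694)
a = -20270 (a = (-26)³ - 1*2694 = -17576 - 2694 = -20270)
a - Q = -20270 - 1*2732 = -20270 - 2732 = -23002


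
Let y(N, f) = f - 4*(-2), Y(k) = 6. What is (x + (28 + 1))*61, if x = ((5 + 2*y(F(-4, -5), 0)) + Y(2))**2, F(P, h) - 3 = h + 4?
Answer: 46238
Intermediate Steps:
F(P, h) = 7 + h (F(P, h) = 3 + (h + 4) = 3 + (4 + h) = 7 + h)
y(N, f) = 8 + f (y(N, f) = f + 8 = 8 + f)
x = 729 (x = ((5 + 2*(8 + 0)) + 6)**2 = ((5 + 2*8) + 6)**2 = ((5 + 16) + 6)**2 = (21 + 6)**2 = 27**2 = 729)
(x + (28 + 1))*61 = (729 + (28 + 1))*61 = (729 + 29)*61 = 758*61 = 46238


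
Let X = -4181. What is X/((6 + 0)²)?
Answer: -4181/36 ≈ -116.14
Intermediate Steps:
X/((6 + 0)²) = -4181/(6 + 0)² = -4181/(6²) = -4181/36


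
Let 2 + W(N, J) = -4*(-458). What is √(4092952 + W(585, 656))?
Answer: √4094782 ≈ 2023.6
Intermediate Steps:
W(N, J) = 1830 (W(N, J) = -2 - 4*(-458) = -2 + 1832 = 1830)
√(4092952 + W(585, 656)) = √(4092952 + 1830) = √4094782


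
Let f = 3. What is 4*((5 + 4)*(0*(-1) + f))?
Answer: 108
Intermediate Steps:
4*((5 + 4)*(0*(-1) + f)) = 4*((5 + 4)*(0*(-1) + 3)) = 4*(9*(0 + 3)) = 4*(9*3) = 4*27 = 108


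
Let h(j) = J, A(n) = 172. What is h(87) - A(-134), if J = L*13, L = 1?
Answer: -159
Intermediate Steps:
J = 13 (J = 1*13 = 13)
h(j) = 13
h(87) - A(-134) = 13 - 1*172 = 13 - 172 = -159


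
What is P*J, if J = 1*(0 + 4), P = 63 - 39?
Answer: 96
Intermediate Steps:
P = 24
J = 4 (J = 1*4 = 4)
P*J = 24*4 = 96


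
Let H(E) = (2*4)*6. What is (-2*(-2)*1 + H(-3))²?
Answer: 2704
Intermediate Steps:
H(E) = 48 (H(E) = 8*6 = 48)
(-2*(-2)*1 + H(-3))² = (-2*(-2)*1 + 48)² = (4*1 + 48)² = (4 + 48)² = 52² = 2704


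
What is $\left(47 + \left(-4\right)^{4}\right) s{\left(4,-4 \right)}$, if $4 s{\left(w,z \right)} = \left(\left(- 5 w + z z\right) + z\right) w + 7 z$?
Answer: $-4545$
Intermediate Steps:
$s{\left(w,z \right)} = \frac{7 z}{4} + \frac{w \left(z + z^{2} - 5 w\right)}{4}$ ($s{\left(w,z \right)} = \frac{\left(\left(- 5 w + z z\right) + z\right) w + 7 z}{4} = \frac{\left(\left(- 5 w + z^{2}\right) + z\right) w + 7 z}{4} = \frac{\left(\left(z^{2} - 5 w\right) + z\right) w + 7 z}{4} = \frac{\left(z + z^{2} - 5 w\right) w + 7 z}{4} = \frac{w \left(z + z^{2} - 5 w\right) + 7 z}{4} = \frac{7 z + w \left(z + z^{2} - 5 w\right)}{4} = \frac{7 z}{4} + \frac{w \left(z + z^{2} - 5 w\right)}{4}$)
$\left(47 + \left(-4\right)^{4}\right) s{\left(4,-4 \right)} = \left(47 + \left(-4\right)^{4}\right) \left(- \frac{5 \cdot 4^{2}}{4} + \frac{7}{4} \left(-4\right) + \frac{1}{4} \cdot 4 \left(-4\right) + \frac{1}{4} \cdot 4 \left(-4\right)^{2}\right) = \left(47 + 256\right) \left(\left(- \frac{5}{4}\right) 16 - 7 - 4 + \frac{1}{4} \cdot 4 \cdot 16\right) = 303 \left(-20 - 7 - 4 + 16\right) = 303 \left(-15\right) = -4545$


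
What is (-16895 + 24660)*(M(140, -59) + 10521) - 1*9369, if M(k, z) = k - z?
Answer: 83231431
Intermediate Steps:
(-16895 + 24660)*(M(140, -59) + 10521) - 1*9369 = (-16895 + 24660)*((140 - 1*(-59)) + 10521) - 1*9369 = 7765*((140 + 59) + 10521) - 9369 = 7765*(199 + 10521) - 9369 = 7765*10720 - 9369 = 83240800 - 9369 = 83231431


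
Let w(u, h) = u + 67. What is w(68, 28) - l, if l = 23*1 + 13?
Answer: 99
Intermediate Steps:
l = 36 (l = 23 + 13 = 36)
w(u, h) = 67 + u
w(68, 28) - l = (67 + 68) - 1*36 = 135 - 36 = 99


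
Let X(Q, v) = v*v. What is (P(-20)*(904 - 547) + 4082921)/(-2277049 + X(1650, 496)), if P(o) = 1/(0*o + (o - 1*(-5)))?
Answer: -20414486/10155165 ≈ -2.0103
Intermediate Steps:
X(Q, v) = v**2
P(o) = 1/(5 + o) (P(o) = 1/(0 + (o + 5)) = 1/(0 + (5 + o)) = 1/(5 + o))
(P(-20)*(904 - 547) + 4082921)/(-2277049 + X(1650, 496)) = ((904 - 547)/(5 - 20) + 4082921)/(-2277049 + 496**2) = (357/(-15) + 4082921)/(-2277049 + 246016) = (-1/15*357 + 4082921)/(-2031033) = (-119/5 + 4082921)*(-1/2031033) = (20414486/5)*(-1/2031033) = -20414486/10155165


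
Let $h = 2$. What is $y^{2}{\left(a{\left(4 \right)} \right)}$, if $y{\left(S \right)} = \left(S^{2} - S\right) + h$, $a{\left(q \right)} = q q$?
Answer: $58564$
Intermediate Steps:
$a{\left(q \right)} = q^{2}$
$y{\left(S \right)} = 2 + S^{2} - S$ ($y{\left(S \right)} = \left(S^{2} - S\right) + 2 = 2 + S^{2} - S$)
$y^{2}{\left(a{\left(4 \right)} \right)} = \left(2 + \left(4^{2}\right)^{2} - 4^{2}\right)^{2} = \left(2 + 16^{2} - 16\right)^{2} = \left(2 + 256 - 16\right)^{2} = 242^{2} = 58564$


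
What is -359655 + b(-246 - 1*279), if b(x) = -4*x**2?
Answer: -1462155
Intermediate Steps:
-359655 + b(-246 - 1*279) = -359655 - 4*(-246 - 1*279)**2 = -359655 - 4*(-246 - 279)**2 = -359655 - 4*(-525)**2 = -359655 - 4*275625 = -359655 - 1102500 = -1462155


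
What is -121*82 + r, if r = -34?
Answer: -9956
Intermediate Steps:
-121*82 + r = -121*82 - 34 = -9922 - 34 = -9956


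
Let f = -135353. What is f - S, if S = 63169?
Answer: -198522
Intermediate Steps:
f - S = -135353 - 1*63169 = -135353 - 63169 = -198522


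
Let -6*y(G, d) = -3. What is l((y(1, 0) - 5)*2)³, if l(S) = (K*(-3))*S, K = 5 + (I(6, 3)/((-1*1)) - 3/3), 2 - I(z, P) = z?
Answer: 10077696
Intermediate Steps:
y(G, d) = ½ (y(G, d) = -⅙*(-3) = ½)
I(z, P) = 2 - z
K = 8 (K = 5 + ((2 - 1*6)/((-1*1)) - 3/3) = 5 + ((2 - 6)/(-1) - 3*⅓) = 5 + (-4*(-1) - 1) = 5 + (4 - 1) = 5 + 3 = 8)
l(S) = -24*S (l(S) = (8*(-3))*S = -24*S)
l((y(1, 0) - 5)*2)³ = (-24*(½ - 5)*2)³ = (-(-108)*2)³ = (-24*(-9))³ = 216³ = 10077696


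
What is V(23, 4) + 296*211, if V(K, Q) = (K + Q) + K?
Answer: 62506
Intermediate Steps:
V(K, Q) = Q + 2*K
V(23, 4) + 296*211 = (4 + 2*23) + 296*211 = (4 + 46) + 62456 = 50 + 62456 = 62506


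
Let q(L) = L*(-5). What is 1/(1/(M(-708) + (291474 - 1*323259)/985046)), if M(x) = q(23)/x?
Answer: 45388255/348706284 ≈ 0.13016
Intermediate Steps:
q(L) = -5*L
M(x) = -115/x (M(x) = (-5*23)/x = -115/x)
1/(1/(M(-708) + (291474 - 1*323259)/985046)) = 1/(1/(-115/(-708) + (291474 - 1*323259)/985046)) = 1/(1/(-115*(-1/708) + (291474 - 323259)*(1/985046))) = 1/(1/(115/708 - 31785*1/985046)) = 1/(1/(115/708 - 31785/985046)) = 1/(1/(45388255/348706284)) = 1/(348706284/45388255) = 45388255/348706284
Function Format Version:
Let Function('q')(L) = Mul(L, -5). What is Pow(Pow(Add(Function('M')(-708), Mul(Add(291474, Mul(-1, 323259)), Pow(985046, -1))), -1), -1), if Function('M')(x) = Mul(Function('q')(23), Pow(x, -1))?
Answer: Rational(45388255, 348706284) ≈ 0.13016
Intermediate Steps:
Function('q')(L) = Mul(-5, L)
Function('M')(x) = Mul(-115, Pow(x, -1)) (Function('M')(x) = Mul(Mul(-5, 23), Pow(x, -1)) = Mul(-115, Pow(x, -1)))
Pow(Pow(Add(Function('M')(-708), Mul(Add(291474, Mul(-1, 323259)), Pow(985046, -1))), -1), -1) = Pow(Pow(Add(Mul(-115, Pow(-708, -1)), Mul(Add(291474, Mul(-1, 323259)), Pow(985046, -1))), -1), -1) = Pow(Pow(Add(Mul(-115, Rational(-1, 708)), Mul(Add(291474, -323259), Rational(1, 985046))), -1), -1) = Pow(Pow(Add(Rational(115, 708), Mul(-31785, Rational(1, 985046))), -1), -1) = Pow(Pow(Add(Rational(115, 708), Rational(-31785, 985046)), -1), -1) = Pow(Pow(Rational(45388255, 348706284), -1), -1) = Pow(Rational(348706284, 45388255), -1) = Rational(45388255, 348706284)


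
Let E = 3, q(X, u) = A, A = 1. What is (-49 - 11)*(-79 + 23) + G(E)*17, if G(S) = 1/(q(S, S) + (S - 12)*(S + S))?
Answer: 178063/53 ≈ 3359.7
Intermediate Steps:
q(X, u) = 1
G(S) = 1/(1 + 2*S*(-12 + S)) (G(S) = 1/(1 + (S - 12)*(S + S)) = 1/(1 + (-12 + S)*(2*S)) = 1/(1 + 2*S*(-12 + S)))
(-49 - 11)*(-79 + 23) + G(E)*17 = (-49 - 11)*(-79 + 23) + 17/(1 - 24*3 + 2*3**2) = -60*(-56) + 17/(1 - 72 + 2*9) = 3360 + 17/(1 - 72 + 18) = 3360 + 17/(-53) = 3360 - 1/53*17 = 3360 - 17/53 = 178063/53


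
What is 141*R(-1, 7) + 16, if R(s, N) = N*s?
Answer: -971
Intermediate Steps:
141*R(-1, 7) + 16 = 141*(7*(-1)) + 16 = 141*(-7) + 16 = -987 + 16 = -971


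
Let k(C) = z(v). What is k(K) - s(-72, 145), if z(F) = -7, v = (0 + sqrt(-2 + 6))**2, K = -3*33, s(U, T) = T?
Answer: -152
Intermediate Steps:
K = -99
v = 4 (v = (0 + sqrt(4))**2 = (0 + 2)**2 = 2**2 = 4)
k(C) = -7
k(K) - s(-72, 145) = -7 - 1*145 = -7 - 145 = -152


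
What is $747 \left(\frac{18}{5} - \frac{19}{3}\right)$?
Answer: $- \frac{10209}{5} \approx -2041.8$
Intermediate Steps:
$747 \left(\frac{18}{5} - \frac{19}{3}\right) = 747 \left(- \frac{41}{15}\right) = - \frac{10209}{5}$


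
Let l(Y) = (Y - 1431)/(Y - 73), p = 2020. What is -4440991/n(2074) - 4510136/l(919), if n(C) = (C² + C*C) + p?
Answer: 513014285109235/68839776 ≈ 7.4523e+6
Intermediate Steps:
l(Y) = (-1431 + Y)/(-73 + Y)
n(C) = 2020 + 2*C² (n(C) = (C² + C*C) + 2020 = (C² + C²) + 2020 = 2*C² + 2020 = 2020 + 2*C²)
-4440991/n(2074) - 4510136/l(919) = -4440991/(2020 + 2*2074²) - 4510136*(-73 + 919)/(-1431 + 919) = -4440991/(2020 + 2*4301476) - 4510136/(-512/846) = -4440991/(2020 + 8602952) - 4510136/((1/846)*(-512)) = -4440991/8604972 - 4510136/(-256/423) = -4440991*1/8604972 - 4510136*(-423/256) = -4440991/8604972 + 238473441/32 = 513014285109235/68839776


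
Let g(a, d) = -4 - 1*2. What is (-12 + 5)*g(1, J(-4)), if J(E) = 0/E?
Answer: 42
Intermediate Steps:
J(E) = 0
g(a, d) = -6 (g(a, d) = -4 - 2 = -6)
(-12 + 5)*g(1, J(-4)) = (-12 + 5)*(-6) = -7*(-6) = 42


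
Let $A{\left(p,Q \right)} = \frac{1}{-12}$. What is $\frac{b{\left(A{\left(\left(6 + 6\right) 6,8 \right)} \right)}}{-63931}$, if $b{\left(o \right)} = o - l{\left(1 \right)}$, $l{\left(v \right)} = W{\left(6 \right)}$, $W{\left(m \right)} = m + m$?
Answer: $\frac{145}{767172} \approx 0.00018901$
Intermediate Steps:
$W{\left(m \right)} = 2 m$
$l{\left(v \right)} = 12$ ($l{\left(v \right)} = 2 \cdot 6 = 12$)
$A{\left(p,Q \right)} = - \frac{1}{12}$
$b{\left(o \right)} = -12 + o$ ($b{\left(o \right)} = o - 12 = -12 + o$)
$\frac{b{\left(A{\left(\left(6 + 6\right) 6,8 \right)} \right)}}{-63931} = \frac{-12 - \frac{1}{12}}{-63931} = \left(- \frac{145}{12}\right) \left(- \frac{1}{63931}\right) = \frac{145}{767172}$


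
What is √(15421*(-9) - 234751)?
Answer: 2*I*√93385 ≈ 611.18*I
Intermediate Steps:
√(15421*(-9) - 234751) = √(-138789 - 234751) = √(-373540) = 2*I*√93385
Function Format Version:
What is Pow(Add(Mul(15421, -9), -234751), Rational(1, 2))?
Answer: Mul(2, I, Pow(93385, Rational(1, 2))) ≈ Mul(611.18, I)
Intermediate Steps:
Pow(Add(Mul(15421, -9), -234751), Rational(1, 2)) = Pow(Add(-138789, -234751), Rational(1, 2)) = Pow(-373540, Rational(1, 2)) = Mul(2, I, Pow(93385, Rational(1, 2)))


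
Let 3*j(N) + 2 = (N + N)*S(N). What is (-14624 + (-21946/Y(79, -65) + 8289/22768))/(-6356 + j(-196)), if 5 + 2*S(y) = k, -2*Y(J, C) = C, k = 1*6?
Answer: 22641144351/9504046240 ≈ 2.3823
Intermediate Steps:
k = 6
Y(J, C) = -C/2
S(y) = ½ (S(y) = -5/2 + (½)*6 = -5/2 + 3 = ½)
j(N) = -⅔ + N/3 (j(N) = -⅔ + ((N + N)*(½))/3 = -⅔ + ((2*N)*(½))/3 = -⅔ + N/3)
(-14624 + (-21946/Y(79, -65) + 8289/22768))/(-6356 + j(-196)) = (-14624 + (-21946/((-½*(-65))) + 8289/22768))/(-6356 + (-⅔ + (⅓)*(-196))) = (-14624 + (-21946/65/2 + 8289*(1/22768)))/(-6356 + (-⅔ - 196/3)) = (-14624 + (-21946*2/65 + 8289/22768))/(-6356 - 66) = (-14624 + (-43892/65 + 8289/22768))/(-6422) = (-14624 - 998794271/1479920)*(-1/6422) = -22641144351/1479920*(-1/6422) = 22641144351/9504046240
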